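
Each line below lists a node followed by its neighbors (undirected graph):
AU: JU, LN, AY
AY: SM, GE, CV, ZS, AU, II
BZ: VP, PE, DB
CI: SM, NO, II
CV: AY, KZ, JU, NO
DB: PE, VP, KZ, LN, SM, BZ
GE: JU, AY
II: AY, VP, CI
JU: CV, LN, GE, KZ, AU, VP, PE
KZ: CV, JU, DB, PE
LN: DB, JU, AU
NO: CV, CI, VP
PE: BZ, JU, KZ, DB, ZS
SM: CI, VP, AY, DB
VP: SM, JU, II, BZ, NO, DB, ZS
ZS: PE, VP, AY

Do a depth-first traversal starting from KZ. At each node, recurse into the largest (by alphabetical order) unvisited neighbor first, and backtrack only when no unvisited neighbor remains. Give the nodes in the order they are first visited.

KZ -> PE -> ZS -> VP -> SM -> DB -> LN -> JU -> GE -> AY -> II -> CI -> NO -> CV -> AU -> BZ

Visit KZ
KZ → PE
PE → ZS
ZS → VP
VP → SM
SM → DB
DB → LN
LN → JU
JU → GE
GE → AY
AY → II
II → CI
CI → NO
NO → CV
AY → AU
DB → BZ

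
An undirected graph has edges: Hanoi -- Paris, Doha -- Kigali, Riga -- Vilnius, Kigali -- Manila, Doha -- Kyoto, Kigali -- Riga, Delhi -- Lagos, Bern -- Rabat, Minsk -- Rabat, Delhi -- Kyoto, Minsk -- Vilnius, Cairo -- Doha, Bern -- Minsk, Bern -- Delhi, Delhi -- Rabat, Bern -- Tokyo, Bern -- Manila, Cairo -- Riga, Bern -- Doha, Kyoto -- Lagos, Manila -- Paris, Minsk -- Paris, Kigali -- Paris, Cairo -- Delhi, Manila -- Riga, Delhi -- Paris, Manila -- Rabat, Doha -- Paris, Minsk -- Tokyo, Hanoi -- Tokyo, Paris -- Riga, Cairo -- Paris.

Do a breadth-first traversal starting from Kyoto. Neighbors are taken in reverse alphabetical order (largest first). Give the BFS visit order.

Visit Kyoto; enqueue Lagos, Doha, Delhi → queue [Lagos, Doha, Delhi]
Visit Lagos → queue [Doha, Delhi]
Visit Doha; enqueue Paris, Kigali, Cairo, Bern → queue [Delhi, Paris, Kigali, Cairo, Bern]
Visit Delhi; enqueue Rabat → queue [Paris, Kigali, Cairo, Bern, Rabat]
Visit Paris; enqueue Riga, Minsk, Manila, Hanoi → queue [Kigali, Cairo, Bern, Rabat, Riga, Minsk, Manila, Hanoi]
Visit Kigali → queue [Cairo, Bern, Rabat, Riga, Minsk, Manila, Hanoi]
Visit Cairo → queue [Bern, Rabat, Riga, Minsk, Manila, Hanoi]
Visit Bern; enqueue Tokyo → queue [Rabat, Riga, Minsk, Manila, Hanoi, Tokyo]
Visit Rabat → queue [Riga, Minsk, Manila, Hanoi, Tokyo]
Visit Riga; enqueue Vilnius → queue [Minsk, Manila, Hanoi, Tokyo, Vilnius]
Visit Minsk → queue [Manila, Hanoi, Tokyo, Vilnius]
Visit Manila → queue [Hanoi, Tokyo, Vilnius]
Visit Hanoi → queue [Tokyo, Vilnius]
Visit Tokyo → queue [Vilnius]
Visit Vilnius → queue []

Kyoto, Lagos, Doha, Delhi, Paris, Kigali, Cairo, Bern, Rabat, Riga, Minsk, Manila, Hanoi, Tokyo, Vilnius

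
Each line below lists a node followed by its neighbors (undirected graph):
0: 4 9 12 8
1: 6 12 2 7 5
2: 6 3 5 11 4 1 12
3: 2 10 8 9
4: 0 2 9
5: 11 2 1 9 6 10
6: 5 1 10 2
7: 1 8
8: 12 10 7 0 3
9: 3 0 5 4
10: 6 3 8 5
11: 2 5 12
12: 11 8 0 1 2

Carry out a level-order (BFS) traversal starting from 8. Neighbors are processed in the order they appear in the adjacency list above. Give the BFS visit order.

Visit 8; enqueue 12, 10, 7, 0, 3 → queue [12, 10, 7, 0, 3]
Visit 12; enqueue 11, 1, 2 → queue [10, 7, 0, 3, 11, 1, 2]
Visit 10; enqueue 6, 5 → queue [7, 0, 3, 11, 1, 2, 6, 5]
Visit 7 → queue [0, 3, 11, 1, 2, 6, 5]
Visit 0; enqueue 4, 9 → queue [3, 11, 1, 2, 6, 5, 4, 9]
Visit 3 → queue [11, 1, 2, 6, 5, 4, 9]
Visit 11 → queue [1, 2, 6, 5, 4, 9]
Visit 1 → queue [2, 6, 5, 4, 9]
Visit 2 → queue [6, 5, 4, 9]
Visit 6 → queue [5, 4, 9]
Visit 5 → queue [4, 9]
Visit 4 → queue [9]
Visit 9 → queue []

8 -> 12 -> 10 -> 7 -> 0 -> 3 -> 11 -> 1 -> 2 -> 6 -> 5 -> 4 -> 9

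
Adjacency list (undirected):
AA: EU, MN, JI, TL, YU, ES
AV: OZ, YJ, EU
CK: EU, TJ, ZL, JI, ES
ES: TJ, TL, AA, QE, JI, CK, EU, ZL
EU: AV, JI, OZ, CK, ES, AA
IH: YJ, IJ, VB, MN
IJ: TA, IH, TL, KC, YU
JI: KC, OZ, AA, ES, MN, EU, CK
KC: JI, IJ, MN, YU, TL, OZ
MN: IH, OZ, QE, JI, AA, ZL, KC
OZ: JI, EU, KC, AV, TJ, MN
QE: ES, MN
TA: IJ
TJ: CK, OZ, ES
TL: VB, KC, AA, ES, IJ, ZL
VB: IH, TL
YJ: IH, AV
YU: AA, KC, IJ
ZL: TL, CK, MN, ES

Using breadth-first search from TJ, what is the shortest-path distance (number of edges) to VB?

Level 0: TJ
Level 1: CK, ES, OZ
Level 2: AA, AV, EU, JI, KC, MN, QE, TL, ZL
Level 3: IH, IJ, VB, YJ, YU
Level 4: TA
VB first appears at level 3.

3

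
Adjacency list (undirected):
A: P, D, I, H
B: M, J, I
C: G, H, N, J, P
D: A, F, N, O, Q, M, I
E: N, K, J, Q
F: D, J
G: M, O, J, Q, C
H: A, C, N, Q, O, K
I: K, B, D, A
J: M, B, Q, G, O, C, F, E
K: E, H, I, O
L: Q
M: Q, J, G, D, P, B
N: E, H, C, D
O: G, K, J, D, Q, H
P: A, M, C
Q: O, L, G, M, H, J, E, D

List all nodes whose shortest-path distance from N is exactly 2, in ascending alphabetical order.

Level 0: N
Level 1: C, D, E, H
Level 2: A, F, G, I, J, K, M, O, P, Q
Level 3: B, L

A, F, G, I, J, K, M, O, P, Q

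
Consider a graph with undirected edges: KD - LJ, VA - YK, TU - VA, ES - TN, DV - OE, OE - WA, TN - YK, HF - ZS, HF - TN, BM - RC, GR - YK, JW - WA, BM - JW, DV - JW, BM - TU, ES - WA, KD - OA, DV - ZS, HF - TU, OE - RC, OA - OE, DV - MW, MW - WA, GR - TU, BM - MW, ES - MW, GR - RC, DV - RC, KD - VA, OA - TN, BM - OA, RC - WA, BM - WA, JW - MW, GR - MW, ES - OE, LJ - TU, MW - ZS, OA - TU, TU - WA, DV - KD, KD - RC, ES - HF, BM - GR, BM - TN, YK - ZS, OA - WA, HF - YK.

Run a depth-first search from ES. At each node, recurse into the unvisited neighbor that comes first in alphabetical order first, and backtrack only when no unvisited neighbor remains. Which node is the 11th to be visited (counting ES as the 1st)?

KD

Visit ES
ES → HF
HF → TN
TN → BM
BM → GR
GR → MW
MW → DV
DV → JW
JW → WA
WA → OA
OA → KD
KD → LJ
LJ → TU
TU → VA
VA → YK
YK → ZS
KD → RC
RC → OE

Visit order: ES, HF, TN, BM, GR, MW, DV, JW, WA, OA, KD, LJ, TU, VA, YK, ZS, RC, OE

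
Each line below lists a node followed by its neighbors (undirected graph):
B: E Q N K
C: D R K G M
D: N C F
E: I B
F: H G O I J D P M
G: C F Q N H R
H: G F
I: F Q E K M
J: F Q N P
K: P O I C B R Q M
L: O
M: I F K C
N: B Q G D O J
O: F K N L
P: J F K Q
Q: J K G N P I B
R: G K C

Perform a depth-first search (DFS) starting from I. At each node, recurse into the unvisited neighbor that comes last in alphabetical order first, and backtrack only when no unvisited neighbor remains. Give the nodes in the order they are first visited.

I → Q → P → K → R → G → N → O → L → F → M → C → D → J → H → B → E

Visit I
I → Q
Q → P
P → K
K → R
R → G
G → N
N → O
O → L
O → F
F → M
M → C
C → D
F → J
F → H
N → B
B → E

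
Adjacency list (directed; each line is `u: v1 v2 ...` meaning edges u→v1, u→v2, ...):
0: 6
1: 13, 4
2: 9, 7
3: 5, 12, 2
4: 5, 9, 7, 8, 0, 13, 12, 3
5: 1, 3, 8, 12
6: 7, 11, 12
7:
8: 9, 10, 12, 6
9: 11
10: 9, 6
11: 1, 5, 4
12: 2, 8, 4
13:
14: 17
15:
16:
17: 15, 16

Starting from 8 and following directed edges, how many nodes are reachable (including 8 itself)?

BFS from 8 visits: 8, 9, 10, 12, 6, 11, 2, 4, 7, 1, 5, 0, 13, 3
Reachable nodes: 14 of 18 total.

14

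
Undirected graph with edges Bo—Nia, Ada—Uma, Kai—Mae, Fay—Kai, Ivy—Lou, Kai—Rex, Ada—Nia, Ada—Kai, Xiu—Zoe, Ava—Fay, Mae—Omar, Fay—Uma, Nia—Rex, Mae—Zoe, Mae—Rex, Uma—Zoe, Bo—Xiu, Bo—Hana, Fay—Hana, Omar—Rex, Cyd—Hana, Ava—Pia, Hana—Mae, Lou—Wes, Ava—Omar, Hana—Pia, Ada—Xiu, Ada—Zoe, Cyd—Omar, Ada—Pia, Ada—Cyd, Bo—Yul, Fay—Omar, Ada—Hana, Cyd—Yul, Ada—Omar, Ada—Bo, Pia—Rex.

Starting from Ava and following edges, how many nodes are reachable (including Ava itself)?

BFS from Ava visits: Ava, Fay, Omar, Pia, Hana, Kai, Uma, Ada, Cyd, Mae, Rex, Bo, Zoe, Nia, Xiu, Yul
Reachable nodes: 16 of 19 total.

16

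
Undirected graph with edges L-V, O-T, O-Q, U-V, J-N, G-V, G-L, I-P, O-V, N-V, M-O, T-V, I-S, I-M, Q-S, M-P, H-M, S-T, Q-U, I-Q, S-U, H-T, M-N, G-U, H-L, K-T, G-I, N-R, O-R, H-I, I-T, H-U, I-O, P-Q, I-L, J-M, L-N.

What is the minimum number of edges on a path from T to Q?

Level 0: T
Level 1: H, I, K, O, S, V
Level 2: G, L, M, N, P, Q, R, U
Level 3: J
Q first appears at level 2.

2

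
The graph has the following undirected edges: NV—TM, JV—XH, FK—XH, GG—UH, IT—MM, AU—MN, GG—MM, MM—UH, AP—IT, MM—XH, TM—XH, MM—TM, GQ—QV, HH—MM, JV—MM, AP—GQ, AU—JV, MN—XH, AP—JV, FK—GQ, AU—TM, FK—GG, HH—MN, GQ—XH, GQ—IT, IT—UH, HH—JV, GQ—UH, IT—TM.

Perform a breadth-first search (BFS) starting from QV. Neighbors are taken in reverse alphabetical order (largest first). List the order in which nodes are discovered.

Visit QV; enqueue GQ → queue [GQ]
Visit GQ; enqueue XH, UH, IT, FK, AP → queue [XH, UH, IT, FK, AP]
Visit XH; enqueue TM, MN, MM, JV → queue [UH, IT, FK, AP, TM, MN, MM, JV]
Visit UH; enqueue GG → queue [IT, FK, AP, TM, MN, MM, JV, GG]
Visit IT → queue [FK, AP, TM, MN, MM, JV, GG]
Visit FK → queue [AP, TM, MN, MM, JV, GG]
Visit AP → queue [TM, MN, MM, JV, GG]
Visit TM; enqueue NV, AU → queue [MN, MM, JV, GG, NV, AU]
Visit MN; enqueue HH → queue [MM, JV, GG, NV, AU, HH]
Visit MM → queue [JV, GG, NV, AU, HH]
Visit JV → queue [GG, NV, AU, HH]
Visit GG → queue [NV, AU, HH]
Visit NV → queue [AU, HH]
Visit AU → queue [HH]
Visit HH → queue []

QV GQ XH UH IT FK AP TM MN MM JV GG NV AU HH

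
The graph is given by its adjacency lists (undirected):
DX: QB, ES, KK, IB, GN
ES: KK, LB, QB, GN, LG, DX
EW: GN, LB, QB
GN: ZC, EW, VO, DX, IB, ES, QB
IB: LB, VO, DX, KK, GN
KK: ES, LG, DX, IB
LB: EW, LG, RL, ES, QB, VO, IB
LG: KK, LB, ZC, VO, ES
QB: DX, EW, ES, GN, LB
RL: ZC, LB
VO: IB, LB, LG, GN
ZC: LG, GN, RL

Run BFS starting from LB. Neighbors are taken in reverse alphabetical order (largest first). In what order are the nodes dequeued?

Visit LB; enqueue VO, RL, QB, LG, IB, EW, ES → queue [VO, RL, QB, LG, IB, EW, ES]
Visit VO; enqueue GN → queue [RL, QB, LG, IB, EW, ES, GN]
Visit RL; enqueue ZC → queue [QB, LG, IB, EW, ES, GN, ZC]
Visit QB; enqueue DX → queue [LG, IB, EW, ES, GN, ZC, DX]
Visit LG; enqueue KK → queue [IB, EW, ES, GN, ZC, DX, KK]
Visit IB → queue [EW, ES, GN, ZC, DX, KK]
Visit EW → queue [ES, GN, ZC, DX, KK]
Visit ES → queue [GN, ZC, DX, KK]
Visit GN → queue [ZC, DX, KK]
Visit ZC → queue [DX, KK]
Visit DX → queue [KK]
Visit KK → queue []

LB VO RL QB LG IB EW ES GN ZC DX KK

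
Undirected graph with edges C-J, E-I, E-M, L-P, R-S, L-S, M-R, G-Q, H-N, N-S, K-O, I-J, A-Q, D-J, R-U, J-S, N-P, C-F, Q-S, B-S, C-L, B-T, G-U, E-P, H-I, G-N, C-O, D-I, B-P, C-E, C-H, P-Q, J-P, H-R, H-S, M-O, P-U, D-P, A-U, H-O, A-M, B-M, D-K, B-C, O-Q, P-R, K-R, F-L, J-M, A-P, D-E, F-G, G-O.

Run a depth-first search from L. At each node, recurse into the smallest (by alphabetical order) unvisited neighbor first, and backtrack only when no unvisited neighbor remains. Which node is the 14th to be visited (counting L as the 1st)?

Visit L
L → C
C → B
B → M
M → A
A → P
P → D
D → E
E → I
I → H
H → N
N → G
G → F
G → O
O → K
K → R
R → S
S → J
S → Q
R → U
B → T

Visit order: L, C, B, M, A, P, D, E, I, H, N, G, F, O, K, R, S, J, Q, U, T

O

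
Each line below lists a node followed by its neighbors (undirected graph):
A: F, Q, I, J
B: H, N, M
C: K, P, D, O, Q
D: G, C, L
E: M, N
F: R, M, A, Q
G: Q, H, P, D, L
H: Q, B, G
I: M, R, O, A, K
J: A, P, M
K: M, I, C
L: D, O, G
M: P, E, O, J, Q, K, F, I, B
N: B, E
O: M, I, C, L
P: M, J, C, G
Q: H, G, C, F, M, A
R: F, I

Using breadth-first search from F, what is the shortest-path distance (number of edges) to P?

2

Level 0: F
Level 1: A, M, Q, R
Level 2: B, C, E, G, H, I, J, K, O, P
Level 3: D, L, N
P first appears at level 2.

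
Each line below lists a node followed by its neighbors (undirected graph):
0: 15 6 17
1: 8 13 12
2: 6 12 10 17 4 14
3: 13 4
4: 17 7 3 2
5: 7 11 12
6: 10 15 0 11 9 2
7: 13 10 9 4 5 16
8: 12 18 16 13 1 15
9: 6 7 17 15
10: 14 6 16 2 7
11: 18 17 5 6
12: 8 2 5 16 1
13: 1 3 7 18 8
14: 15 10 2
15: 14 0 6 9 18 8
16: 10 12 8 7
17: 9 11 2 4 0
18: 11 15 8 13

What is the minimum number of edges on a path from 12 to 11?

Level 0: 12
Level 1: 1, 2, 5, 8, 16
Level 2: 4, 6, 7, 10, 11, 13, 14, 15, 17, 18
Level 3: 0, 3, 9
11 first appears at level 2.

2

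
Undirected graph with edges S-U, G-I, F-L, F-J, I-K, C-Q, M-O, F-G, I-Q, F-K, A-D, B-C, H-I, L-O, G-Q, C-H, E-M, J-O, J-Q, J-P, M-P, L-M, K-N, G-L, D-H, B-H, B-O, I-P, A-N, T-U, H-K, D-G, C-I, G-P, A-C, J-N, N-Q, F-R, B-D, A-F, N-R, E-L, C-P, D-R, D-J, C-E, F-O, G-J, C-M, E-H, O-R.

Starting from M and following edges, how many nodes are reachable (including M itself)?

18

BFS from M visits: M, P, O, L, E, C, J, I, G, R, F, B, H, Q, A, N, D, K
Reachable nodes: 18 of 21 total.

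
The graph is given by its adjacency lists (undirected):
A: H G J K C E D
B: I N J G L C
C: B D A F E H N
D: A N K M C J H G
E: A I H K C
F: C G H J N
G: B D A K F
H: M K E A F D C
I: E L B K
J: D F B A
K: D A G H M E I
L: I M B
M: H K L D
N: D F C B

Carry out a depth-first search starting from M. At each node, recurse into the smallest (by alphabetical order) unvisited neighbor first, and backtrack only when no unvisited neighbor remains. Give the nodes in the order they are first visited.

M, D, A, C, B, G, F, H, E, I, K, L, J, N

Visit M
M → D
D → A
A → C
C → B
B → G
G → F
F → H
H → E
E → I
I → K
I → L
F → J
F → N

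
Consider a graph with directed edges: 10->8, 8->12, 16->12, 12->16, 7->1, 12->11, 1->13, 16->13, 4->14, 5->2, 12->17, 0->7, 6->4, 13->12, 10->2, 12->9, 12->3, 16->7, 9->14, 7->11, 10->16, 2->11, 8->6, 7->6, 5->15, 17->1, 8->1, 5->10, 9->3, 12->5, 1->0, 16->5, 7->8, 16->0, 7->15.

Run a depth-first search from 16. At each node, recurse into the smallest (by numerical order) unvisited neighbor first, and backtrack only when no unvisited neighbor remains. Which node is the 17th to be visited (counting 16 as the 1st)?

Visit 16
16 → 0
0 → 7
7 → 1
1 → 13
13 → 12
12 → 3
12 → 5
5 → 2
2 → 11
5 → 10
10 → 8
8 → 6
6 → 4
4 → 14
5 → 15
12 → 9
12 → 17

Visit order: 16, 0, 7, 1, 13, 12, 3, 5, 2, 11, 10, 8, 6, 4, 14, 15, 9, 17

9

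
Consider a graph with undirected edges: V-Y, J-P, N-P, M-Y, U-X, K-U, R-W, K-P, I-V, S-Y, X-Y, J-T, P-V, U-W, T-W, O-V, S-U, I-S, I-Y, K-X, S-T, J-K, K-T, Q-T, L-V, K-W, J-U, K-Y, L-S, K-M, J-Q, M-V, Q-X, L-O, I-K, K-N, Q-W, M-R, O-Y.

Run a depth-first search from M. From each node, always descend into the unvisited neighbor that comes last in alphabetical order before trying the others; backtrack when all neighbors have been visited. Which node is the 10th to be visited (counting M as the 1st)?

P

Visit M
M → Y
Y → X
X → U
U → W
W → T
T → S
S → L
L → V
V → P
P → N
N → K
K → J
J → Q
K → I
V → O
W → R

Visit order: M, Y, X, U, W, T, S, L, V, P, N, K, J, Q, I, O, R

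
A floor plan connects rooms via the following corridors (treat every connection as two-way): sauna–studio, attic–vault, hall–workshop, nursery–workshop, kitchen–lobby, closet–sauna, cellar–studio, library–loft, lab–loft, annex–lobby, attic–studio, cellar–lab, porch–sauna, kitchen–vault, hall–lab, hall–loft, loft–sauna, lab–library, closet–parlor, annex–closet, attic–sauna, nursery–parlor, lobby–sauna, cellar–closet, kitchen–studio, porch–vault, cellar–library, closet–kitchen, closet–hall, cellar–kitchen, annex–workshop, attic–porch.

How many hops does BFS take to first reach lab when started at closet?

2

Level 0: closet
Level 1: annex, cellar, hall, kitchen, parlor, sauna
Level 2: attic, lab, library, lobby, loft, nursery, porch, studio, vault, workshop
lab first appears at level 2.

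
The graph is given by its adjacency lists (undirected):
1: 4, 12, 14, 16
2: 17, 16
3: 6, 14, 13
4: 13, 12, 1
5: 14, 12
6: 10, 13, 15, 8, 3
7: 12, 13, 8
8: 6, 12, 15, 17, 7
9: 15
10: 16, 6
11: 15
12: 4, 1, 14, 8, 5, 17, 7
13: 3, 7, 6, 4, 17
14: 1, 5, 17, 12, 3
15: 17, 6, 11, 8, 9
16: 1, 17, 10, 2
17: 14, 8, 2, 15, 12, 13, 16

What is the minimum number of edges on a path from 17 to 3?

Level 0: 17
Level 1: 2, 8, 12, 13, 14, 15, 16
Level 2: 1, 3, 4, 5, 6, 7, 9, 10, 11
3 first appears at level 2.

2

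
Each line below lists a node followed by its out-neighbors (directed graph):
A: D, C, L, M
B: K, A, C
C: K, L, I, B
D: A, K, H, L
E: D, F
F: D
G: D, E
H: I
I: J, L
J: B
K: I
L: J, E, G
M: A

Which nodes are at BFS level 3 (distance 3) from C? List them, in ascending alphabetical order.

Level 0: C
Level 1: B, I, K, L
Level 2: A, E, G, J
Level 3: D, F, M
Level 4: H

D, F, M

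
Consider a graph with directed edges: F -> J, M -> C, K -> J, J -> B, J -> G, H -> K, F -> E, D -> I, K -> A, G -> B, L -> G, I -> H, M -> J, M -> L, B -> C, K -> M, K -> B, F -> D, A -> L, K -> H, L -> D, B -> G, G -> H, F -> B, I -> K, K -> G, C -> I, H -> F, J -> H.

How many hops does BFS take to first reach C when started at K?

2

Level 0: K
Level 1: A, B, G, H, J, M
Level 2: C, F, L
Level 3: D, E, I
C first appears at level 2.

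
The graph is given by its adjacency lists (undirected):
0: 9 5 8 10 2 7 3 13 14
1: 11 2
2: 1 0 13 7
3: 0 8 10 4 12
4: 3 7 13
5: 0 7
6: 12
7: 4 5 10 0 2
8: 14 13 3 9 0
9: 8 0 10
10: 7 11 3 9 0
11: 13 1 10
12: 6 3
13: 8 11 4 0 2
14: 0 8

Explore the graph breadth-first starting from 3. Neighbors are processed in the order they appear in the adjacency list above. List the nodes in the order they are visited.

3, 0, 8, 10, 4, 12, 9, 5, 2, 7, 13, 14, 11, 6, 1

Visit 3; enqueue 0, 8, 10, 4, 12 → queue [0, 8, 10, 4, 12]
Visit 0; enqueue 9, 5, 2, 7, 13, 14 → queue [8, 10, 4, 12, 9, 5, 2, 7, 13, 14]
Visit 8 → queue [10, 4, 12, 9, 5, 2, 7, 13, 14]
Visit 10; enqueue 11 → queue [4, 12, 9, 5, 2, 7, 13, 14, 11]
Visit 4 → queue [12, 9, 5, 2, 7, 13, 14, 11]
Visit 12; enqueue 6 → queue [9, 5, 2, 7, 13, 14, 11, 6]
Visit 9 → queue [5, 2, 7, 13, 14, 11, 6]
Visit 5 → queue [2, 7, 13, 14, 11, 6]
Visit 2; enqueue 1 → queue [7, 13, 14, 11, 6, 1]
Visit 7 → queue [13, 14, 11, 6, 1]
Visit 13 → queue [14, 11, 6, 1]
Visit 14 → queue [11, 6, 1]
Visit 11 → queue [6, 1]
Visit 6 → queue [1]
Visit 1 → queue []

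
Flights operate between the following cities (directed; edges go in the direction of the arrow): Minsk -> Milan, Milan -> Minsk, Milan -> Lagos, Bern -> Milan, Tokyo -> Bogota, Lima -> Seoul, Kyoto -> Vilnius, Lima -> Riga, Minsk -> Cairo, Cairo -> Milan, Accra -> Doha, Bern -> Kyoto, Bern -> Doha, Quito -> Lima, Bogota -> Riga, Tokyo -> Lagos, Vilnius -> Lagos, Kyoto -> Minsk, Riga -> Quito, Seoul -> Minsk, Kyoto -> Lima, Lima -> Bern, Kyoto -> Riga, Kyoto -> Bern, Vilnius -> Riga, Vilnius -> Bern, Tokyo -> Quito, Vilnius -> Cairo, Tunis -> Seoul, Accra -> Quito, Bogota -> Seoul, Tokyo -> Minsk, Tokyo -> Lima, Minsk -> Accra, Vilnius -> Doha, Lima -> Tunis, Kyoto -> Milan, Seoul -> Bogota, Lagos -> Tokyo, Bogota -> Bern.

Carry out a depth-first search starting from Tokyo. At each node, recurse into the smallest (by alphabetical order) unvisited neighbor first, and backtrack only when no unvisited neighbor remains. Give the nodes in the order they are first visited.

Tokyo → Bogota → Bern → Doha → Kyoto → Lima → Riga → Quito → Seoul → Minsk → Accra → Cairo → Milan → Lagos → Tunis → Vilnius

Visit Tokyo
Tokyo → Bogota
Bogota → Bern
Bern → Doha
Bern → Kyoto
Kyoto → Lima
Lima → Riga
Riga → Quito
Lima → Seoul
Seoul → Minsk
Minsk → Accra
Minsk → Cairo
Cairo → Milan
Milan → Lagos
Lima → Tunis
Kyoto → Vilnius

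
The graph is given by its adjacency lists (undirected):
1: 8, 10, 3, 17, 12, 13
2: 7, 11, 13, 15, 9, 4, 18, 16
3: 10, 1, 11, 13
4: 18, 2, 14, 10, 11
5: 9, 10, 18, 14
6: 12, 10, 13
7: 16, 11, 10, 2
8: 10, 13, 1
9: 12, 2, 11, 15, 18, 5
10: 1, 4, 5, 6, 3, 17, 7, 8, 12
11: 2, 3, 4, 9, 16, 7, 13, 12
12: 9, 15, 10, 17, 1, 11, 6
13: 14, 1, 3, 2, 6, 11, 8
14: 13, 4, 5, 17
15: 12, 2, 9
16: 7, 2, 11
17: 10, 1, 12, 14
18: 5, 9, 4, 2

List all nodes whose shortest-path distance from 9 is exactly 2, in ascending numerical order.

Level 0: 9
Level 1: 2, 5, 11, 12, 15, 18
Level 2: 1, 3, 4, 6, 7, 10, 13, 14, 16, 17
Level 3: 8

1, 3, 4, 6, 7, 10, 13, 14, 16, 17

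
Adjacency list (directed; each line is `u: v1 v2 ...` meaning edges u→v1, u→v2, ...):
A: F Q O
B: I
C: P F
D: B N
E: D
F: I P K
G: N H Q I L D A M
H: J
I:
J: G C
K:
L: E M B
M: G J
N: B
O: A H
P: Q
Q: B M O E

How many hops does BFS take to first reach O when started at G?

Level 0: G
Level 1: A, D, H, I, L, M, N, Q
Level 2: B, E, F, J, O
Level 3: C, K, P
O first appears at level 2.

2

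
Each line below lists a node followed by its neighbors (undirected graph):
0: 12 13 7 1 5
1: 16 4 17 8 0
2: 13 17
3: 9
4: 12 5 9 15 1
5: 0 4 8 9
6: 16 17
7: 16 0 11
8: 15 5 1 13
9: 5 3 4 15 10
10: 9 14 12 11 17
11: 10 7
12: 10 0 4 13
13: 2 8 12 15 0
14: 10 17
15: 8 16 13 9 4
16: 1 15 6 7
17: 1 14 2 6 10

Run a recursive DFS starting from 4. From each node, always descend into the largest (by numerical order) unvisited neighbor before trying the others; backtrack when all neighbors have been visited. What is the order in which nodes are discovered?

Visit 4
4 → 15
15 → 16
16 → 7
7 → 11
11 → 10
10 → 17
17 → 14
17 → 6
17 → 2
2 → 13
13 → 12
12 → 0
0 → 5
5 → 9
9 → 3
5 → 8
8 → 1

4, 15, 16, 7, 11, 10, 17, 14, 6, 2, 13, 12, 0, 5, 9, 3, 8, 1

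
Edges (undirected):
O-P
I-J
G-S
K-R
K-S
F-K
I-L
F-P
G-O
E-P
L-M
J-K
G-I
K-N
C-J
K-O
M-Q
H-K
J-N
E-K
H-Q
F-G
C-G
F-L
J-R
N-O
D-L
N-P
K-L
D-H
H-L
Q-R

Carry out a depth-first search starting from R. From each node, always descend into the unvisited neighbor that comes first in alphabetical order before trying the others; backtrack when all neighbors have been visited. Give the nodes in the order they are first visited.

R J C G F K E P N O H D L I M Q S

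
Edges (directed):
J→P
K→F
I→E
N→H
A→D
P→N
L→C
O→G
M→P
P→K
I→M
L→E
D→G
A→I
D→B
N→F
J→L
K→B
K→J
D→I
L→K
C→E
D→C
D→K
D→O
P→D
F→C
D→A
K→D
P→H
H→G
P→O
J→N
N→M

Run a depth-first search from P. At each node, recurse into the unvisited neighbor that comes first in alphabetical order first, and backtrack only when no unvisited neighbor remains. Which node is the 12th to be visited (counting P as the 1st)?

Visit P
P → D
D → A
A → I
I → E
I → M
D → B
D → C
D → G
D → K
K → F
K → J
J → L
J → N
N → H
D → O

Visit order: P, D, A, I, E, M, B, C, G, K, F, J, L, N, H, O

J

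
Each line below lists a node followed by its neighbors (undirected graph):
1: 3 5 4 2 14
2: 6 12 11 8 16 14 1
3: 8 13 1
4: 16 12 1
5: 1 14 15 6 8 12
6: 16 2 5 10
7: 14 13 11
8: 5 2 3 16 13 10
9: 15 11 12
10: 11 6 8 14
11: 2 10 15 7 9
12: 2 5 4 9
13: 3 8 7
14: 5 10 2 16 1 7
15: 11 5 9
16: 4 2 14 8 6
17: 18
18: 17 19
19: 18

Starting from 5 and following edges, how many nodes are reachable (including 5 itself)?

16

BFS from 5 visits: 5, 1, 6, 8, 12, 14, 15, 2, 3, 4, 10, 16, 13, 9, 7, 11
Reachable nodes: 16 of 19 total.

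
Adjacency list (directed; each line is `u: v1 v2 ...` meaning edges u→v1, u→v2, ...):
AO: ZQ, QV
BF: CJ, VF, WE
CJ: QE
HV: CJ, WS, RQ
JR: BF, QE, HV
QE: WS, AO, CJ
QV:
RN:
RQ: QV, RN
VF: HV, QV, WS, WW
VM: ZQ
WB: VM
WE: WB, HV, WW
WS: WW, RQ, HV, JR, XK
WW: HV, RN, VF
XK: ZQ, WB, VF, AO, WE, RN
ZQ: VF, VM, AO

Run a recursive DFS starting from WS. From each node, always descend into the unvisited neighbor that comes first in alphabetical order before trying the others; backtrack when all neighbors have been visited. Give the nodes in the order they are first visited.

Visit WS
WS → HV
HV → CJ
CJ → QE
QE → AO
AO → QV
AO → ZQ
ZQ → VF
VF → WW
WW → RN
ZQ → VM
HV → RQ
WS → JR
JR → BF
BF → WE
WE → WB
WS → XK

WS, HV, CJ, QE, AO, QV, ZQ, VF, WW, RN, VM, RQ, JR, BF, WE, WB, XK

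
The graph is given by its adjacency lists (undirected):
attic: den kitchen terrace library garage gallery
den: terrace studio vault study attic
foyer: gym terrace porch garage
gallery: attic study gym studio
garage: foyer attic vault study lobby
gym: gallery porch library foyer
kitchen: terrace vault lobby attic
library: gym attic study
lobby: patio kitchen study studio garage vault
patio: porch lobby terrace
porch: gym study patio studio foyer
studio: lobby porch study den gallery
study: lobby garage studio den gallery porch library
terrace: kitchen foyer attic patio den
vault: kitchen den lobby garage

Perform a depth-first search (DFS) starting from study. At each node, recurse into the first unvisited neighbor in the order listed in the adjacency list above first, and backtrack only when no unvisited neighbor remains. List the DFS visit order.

Visit study
study → lobby
lobby → patio
patio → porch
porch → gym
gym → gallery
gallery → attic
attic → den
den → terrace
terrace → kitchen
kitchen → vault
vault → garage
garage → foyer
den → studio
attic → library

study lobby patio porch gym gallery attic den terrace kitchen vault garage foyer studio library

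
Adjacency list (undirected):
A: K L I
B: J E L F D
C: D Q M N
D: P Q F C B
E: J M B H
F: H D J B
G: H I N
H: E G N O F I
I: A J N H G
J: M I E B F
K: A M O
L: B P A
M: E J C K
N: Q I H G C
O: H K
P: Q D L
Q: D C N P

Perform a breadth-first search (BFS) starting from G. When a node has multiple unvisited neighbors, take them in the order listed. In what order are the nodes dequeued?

G → H → I → N → E → O → F → A → J → Q → C → M → B → K → D → L → P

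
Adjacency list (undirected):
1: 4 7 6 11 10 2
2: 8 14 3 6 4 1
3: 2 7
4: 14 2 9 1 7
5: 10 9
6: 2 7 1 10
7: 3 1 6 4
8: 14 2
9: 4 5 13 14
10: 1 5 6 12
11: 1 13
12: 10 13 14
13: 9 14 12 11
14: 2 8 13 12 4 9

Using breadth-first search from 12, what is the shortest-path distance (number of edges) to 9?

2

Level 0: 12
Level 1: 10, 13, 14
Level 2: 1, 2, 4, 5, 6, 8, 9, 11
Level 3: 3, 7
9 first appears at level 2.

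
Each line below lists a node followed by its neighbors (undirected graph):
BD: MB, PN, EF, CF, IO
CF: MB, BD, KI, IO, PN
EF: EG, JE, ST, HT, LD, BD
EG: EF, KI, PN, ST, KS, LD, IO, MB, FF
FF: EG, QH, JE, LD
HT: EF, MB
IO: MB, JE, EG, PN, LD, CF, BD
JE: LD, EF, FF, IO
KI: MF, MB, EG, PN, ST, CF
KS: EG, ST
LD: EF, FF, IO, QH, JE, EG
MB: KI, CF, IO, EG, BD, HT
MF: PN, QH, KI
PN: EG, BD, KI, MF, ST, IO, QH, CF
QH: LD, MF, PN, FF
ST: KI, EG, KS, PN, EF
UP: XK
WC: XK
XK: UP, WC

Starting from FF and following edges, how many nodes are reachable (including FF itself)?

BFS from FF visits: FF, EG, QH, JE, LD, EF, KI, PN, ST, KS, IO, MB, MF, HT, BD, CF
Reachable nodes: 16 of 19 total.

16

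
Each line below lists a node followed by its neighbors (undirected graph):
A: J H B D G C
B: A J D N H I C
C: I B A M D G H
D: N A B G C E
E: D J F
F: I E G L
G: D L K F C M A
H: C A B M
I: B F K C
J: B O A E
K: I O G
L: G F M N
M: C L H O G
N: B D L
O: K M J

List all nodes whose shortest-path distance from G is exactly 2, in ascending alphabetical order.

Level 0: G
Level 1: A, C, D, F, K, L, M
Level 2: B, E, H, I, J, N, O

B, E, H, I, J, N, O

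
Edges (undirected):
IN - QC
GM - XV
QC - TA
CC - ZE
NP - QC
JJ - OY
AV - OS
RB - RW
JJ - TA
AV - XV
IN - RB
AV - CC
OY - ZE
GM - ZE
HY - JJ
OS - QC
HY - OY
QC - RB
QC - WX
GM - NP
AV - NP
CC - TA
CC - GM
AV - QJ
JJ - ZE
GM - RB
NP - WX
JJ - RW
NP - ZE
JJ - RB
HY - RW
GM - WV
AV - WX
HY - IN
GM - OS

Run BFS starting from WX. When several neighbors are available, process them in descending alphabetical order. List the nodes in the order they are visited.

WX QC NP AV TA RB OS IN ZE GM XV QJ CC JJ RW HY OY WV

Visit WX; enqueue QC, NP, AV → queue [QC, NP, AV]
Visit QC; enqueue TA, RB, OS, IN → queue [NP, AV, TA, RB, OS, IN]
Visit NP; enqueue ZE, GM → queue [AV, TA, RB, OS, IN, ZE, GM]
Visit AV; enqueue XV, QJ, CC → queue [TA, RB, OS, IN, ZE, GM, XV, QJ, CC]
Visit TA; enqueue JJ → queue [RB, OS, IN, ZE, GM, XV, QJ, CC, JJ]
Visit RB; enqueue RW → queue [OS, IN, ZE, GM, XV, QJ, CC, JJ, RW]
Visit OS → queue [IN, ZE, GM, XV, QJ, CC, JJ, RW]
Visit IN; enqueue HY → queue [ZE, GM, XV, QJ, CC, JJ, RW, HY]
Visit ZE; enqueue OY → queue [GM, XV, QJ, CC, JJ, RW, HY, OY]
Visit GM; enqueue WV → queue [XV, QJ, CC, JJ, RW, HY, OY, WV]
Visit XV → queue [QJ, CC, JJ, RW, HY, OY, WV]
Visit QJ → queue [CC, JJ, RW, HY, OY, WV]
Visit CC → queue [JJ, RW, HY, OY, WV]
Visit JJ → queue [RW, HY, OY, WV]
Visit RW → queue [HY, OY, WV]
Visit HY → queue [OY, WV]
Visit OY → queue [WV]
Visit WV → queue []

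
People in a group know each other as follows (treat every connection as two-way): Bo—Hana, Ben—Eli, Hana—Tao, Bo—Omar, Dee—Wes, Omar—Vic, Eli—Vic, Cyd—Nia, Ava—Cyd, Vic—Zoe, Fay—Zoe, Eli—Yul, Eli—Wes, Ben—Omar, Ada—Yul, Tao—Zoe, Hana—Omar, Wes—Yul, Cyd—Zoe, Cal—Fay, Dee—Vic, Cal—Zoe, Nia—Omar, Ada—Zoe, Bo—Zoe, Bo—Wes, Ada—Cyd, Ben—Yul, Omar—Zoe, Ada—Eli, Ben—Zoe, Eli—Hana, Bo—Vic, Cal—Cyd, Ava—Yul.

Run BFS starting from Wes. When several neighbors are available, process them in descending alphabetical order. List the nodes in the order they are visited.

Wes Yul Eli Dee Bo Ben Ava Ada Vic Hana Zoe Omar Cyd Tao Fay Cal Nia

Visit Wes; enqueue Yul, Eli, Dee, Bo → queue [Yul, Eli, Dee, Bo]
Visit Yul; enqueue Ben, Ava, Ada → queue [Eli, Dee, Bo, Ben, Ava, Ada]
Visit Eli; enqueue Vic, Hana → queue [Dee, Bo, Ben, Ava, Ada, Vic, Hana]
Visit Dee → queue [Bo, Ben, Ava, Ada, Vic, Hana]
Visit Bo; enqueue Zoe, Omar → queue [Ben, Ava, Ada, Vic, Hana, Zoe, Omar]
Visit Ben → queue [Ava, Ada, Vic, Hana, Zoe, Omar]
Visit Ava; enqueue Cyd → queue [Ada, Vic, Hana, Zoe, Omar, Cyd]
Visit Ada → queue [Vic, Hana, Zoe, Omar, Cyd]
Visit Vic → queue [Hana, Zoe, Omar, Cyd]
Visit Hana; enqueue Tao → queue [Zoe, Omar, Cyd, Tao]
Visit Zoe; enqueue Fay, Cal → queue [Omar, Cyd, Tao, Fay, Cal]
Visit Omar; enqueue Nia → queue [Cyd, Tao, Fay, Cal, Nia]
Visit Cyd → queue [Tao, Fay, Cal, Nia]
Visit Tao → queue [Fay, Cal, Nia]
Visit Fay → queue [Cal, Nia]
Visit Cal → queue [Nia]
Visit Nia → queue []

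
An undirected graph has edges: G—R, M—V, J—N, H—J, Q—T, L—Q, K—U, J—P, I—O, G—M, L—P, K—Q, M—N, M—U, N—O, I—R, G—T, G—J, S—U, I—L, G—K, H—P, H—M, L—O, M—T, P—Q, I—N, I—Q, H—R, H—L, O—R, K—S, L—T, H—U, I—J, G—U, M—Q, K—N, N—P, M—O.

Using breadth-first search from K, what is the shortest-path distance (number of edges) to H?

Level 0: K
Level 1: G, N, Q, S, U
Level 2: H, I, J, L, M, O, P, R, T
Level 3: V
H first appears at level 2.

2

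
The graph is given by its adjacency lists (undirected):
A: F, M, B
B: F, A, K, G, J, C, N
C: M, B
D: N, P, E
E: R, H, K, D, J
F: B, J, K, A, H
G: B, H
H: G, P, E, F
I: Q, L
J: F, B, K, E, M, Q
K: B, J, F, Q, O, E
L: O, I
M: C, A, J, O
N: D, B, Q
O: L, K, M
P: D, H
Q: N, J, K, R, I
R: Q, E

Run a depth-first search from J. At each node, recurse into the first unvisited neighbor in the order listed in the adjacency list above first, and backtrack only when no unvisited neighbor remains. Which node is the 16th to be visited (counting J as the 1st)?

E

Visit J
J → F
F → B
B → A
A → M
M → C
M → O
O → L
L → I
I → Q
Q → N
N → D
D → P
P → H
H → G
H → E
E → R
E → K

Visit order: J, F, B, A, M, C, O, L, I, Q, N, D, P, H, G, E, R, K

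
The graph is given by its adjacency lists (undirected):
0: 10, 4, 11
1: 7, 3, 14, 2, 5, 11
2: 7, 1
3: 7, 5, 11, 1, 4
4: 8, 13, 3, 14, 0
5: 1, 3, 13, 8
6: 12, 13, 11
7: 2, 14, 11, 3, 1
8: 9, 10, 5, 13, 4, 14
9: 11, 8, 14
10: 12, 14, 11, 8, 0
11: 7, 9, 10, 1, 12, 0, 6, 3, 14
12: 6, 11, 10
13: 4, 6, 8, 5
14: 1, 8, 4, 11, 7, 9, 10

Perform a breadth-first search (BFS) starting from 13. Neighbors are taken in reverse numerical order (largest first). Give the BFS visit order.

13, 8, 6, 5, 4, 14, 10, 9, 12, 11, 3, 1, 0, 7, 2

Visit 13; enqueue 8, 6, 5, 4 → queue [8, 6, 5, 4]
Visit 8; enqueue 14, 10, 9 → queue [6, 5, 4, 14, 10, 9]
Visit 6; enqueue 12, 11 → queue [5, 4, 14, 10, 9, 12, 11]
Visit 5; enqueue 3, 1 → queue [4, 14, 10, 9, 12, 11, 3, 1]
Visit 4; enqueue 0 → queue [14, 10, 9, 12, 11, 3, 1, 0]
Visit 14; enqueue 7 → queue [10, 9, 12, 11, 3, 1, 0, 7]
Visit 10 → queue [9, 12, 11, 3, 1, 0, 7]
Visit 9 → queue [12, 11, 3, 1, 0, 7]
Visit 12 → queue [11, 3, 1, 0, 7]
Visit 11 → queue [3, 1, 0, 7]
Visit 3 → queue [1, 0, 7]
Visit 1; enqueue 2 → queue [0, 7, 2]
Visit 0 → queue [7, 2]
Visit 7 → queue [2]
Visit 2 → queue []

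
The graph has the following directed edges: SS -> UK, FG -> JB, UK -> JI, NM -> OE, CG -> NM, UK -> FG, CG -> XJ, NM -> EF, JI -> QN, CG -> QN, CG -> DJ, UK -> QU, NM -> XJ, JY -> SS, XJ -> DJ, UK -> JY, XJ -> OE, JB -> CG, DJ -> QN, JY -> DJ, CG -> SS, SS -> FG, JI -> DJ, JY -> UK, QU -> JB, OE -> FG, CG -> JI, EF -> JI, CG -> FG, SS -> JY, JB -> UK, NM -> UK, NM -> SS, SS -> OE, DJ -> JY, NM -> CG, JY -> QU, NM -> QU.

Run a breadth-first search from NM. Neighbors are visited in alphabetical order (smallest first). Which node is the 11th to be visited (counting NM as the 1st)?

JI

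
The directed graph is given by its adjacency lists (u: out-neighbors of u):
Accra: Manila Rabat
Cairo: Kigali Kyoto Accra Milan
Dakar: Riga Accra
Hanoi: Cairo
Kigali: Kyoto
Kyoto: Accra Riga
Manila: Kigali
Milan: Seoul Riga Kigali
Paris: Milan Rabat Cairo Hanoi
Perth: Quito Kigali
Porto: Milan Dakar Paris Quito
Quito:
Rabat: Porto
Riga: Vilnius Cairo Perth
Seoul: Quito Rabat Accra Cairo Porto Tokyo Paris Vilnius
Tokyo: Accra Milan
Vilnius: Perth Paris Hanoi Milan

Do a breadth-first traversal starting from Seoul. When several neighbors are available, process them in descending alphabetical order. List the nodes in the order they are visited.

Seoul, Vilnius, Tokyo, Rabat, Quito, Porto, Paris, Cairo, Accra, Perth, Milan, Hanoi, Dakar, Kyoto, Kigali, Manila, Riga

Visit Seoul; enqueue Vilnius, Tokyo, Rabat, Quito, Porto, Paris, Cairo, Accra → queue [Vilnius, Tokyo, Rabat, Quito, Porto, Paris, Cairo, Accra]
Visit Vilnius; enqueue Perth, Milan, Hanoi → queue [Tokyo, Rabat, Quito, Porto, Paris, Cairo, Accra, Perth, Milan, Hanoi]
Visit Tokyo → queue [Rabat, Quito, Porto, Paris, Cairo, Accra, Perth, Milan, Hanoi]
Visit Rabat → queue [Quito, Porto, Paris, Cairo, Accra, Perth, Milan, Hanoi]
Visit Quito → queue [Porto, Paris, Cairo, Accra, Perth, Milan, Hanoi]
Visit Porto; enqueue Dakar → queue [Paris, Cairo, Accra, Perth, Milan, Hanoi, Dakar]
Visit Paris → queue [Cairo, Accra, Perth, Milan, Hanoi, Dakar]
Visit Cairo; enqueue Kyoto, Kigali → queue [Accra, Perth, Milan, Hanoi, Dakar, Kyoto, Kigali]
Visit Accra; enqueue Manila → queue [Perth, Milan, Hanoi, Dakar, Kyoto, Kigali, Manila]
Visit Perth → queue [Milan, Hanoi, Dakar, Kyoto, Kigali, Manila]
Visit Milan; enqueue Riga → queue [Hanoi, Dakar, Kyoto, Kigali, Manila, Riga]
Visit Hanoi → queue [Dakar, Kyoto, Kigali, Manila, Riga]
Visit Dakar → queue [Kyoto, Kigali, Manila, Riga]
Visit Kyoto → queue [Kigali, Manila, Riga]
Visit Kigali → queue [Manila, Riga]
Visit Manila → queue [Riga]
Visit Riga → queue []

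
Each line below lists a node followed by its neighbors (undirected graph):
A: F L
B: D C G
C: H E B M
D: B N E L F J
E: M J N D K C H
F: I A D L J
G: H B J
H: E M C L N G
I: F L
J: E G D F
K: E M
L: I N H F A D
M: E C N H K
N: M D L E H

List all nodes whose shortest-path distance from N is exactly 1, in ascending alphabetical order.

Level 0: N
Level 1: D, E, H, L, M
Level 2: A, B, C, F, G, I, J, K

D, E, H, L, M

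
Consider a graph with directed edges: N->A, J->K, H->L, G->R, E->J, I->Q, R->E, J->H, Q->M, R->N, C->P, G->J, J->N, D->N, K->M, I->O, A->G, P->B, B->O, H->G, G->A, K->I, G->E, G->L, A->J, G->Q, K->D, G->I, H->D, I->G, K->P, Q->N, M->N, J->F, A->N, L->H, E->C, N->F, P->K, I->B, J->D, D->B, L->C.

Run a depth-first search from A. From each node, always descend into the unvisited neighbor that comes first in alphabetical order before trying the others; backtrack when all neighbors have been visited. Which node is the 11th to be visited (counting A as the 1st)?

Visit A
A → G
G → E
E → C
C → P
P → B
B → O
P → K
K → D
D → N
N → F
K → I
I → Q
Q → M
E → J
J → H
H → L
G → R

Visit order: A, G, E, C, P, B, O, K, D, N, F, I, Q, M, J, H, L, R

F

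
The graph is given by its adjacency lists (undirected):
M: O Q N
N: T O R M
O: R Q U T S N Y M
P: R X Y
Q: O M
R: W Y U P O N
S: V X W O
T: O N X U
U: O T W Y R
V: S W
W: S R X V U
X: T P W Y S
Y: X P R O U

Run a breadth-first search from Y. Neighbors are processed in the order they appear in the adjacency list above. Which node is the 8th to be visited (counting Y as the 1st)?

W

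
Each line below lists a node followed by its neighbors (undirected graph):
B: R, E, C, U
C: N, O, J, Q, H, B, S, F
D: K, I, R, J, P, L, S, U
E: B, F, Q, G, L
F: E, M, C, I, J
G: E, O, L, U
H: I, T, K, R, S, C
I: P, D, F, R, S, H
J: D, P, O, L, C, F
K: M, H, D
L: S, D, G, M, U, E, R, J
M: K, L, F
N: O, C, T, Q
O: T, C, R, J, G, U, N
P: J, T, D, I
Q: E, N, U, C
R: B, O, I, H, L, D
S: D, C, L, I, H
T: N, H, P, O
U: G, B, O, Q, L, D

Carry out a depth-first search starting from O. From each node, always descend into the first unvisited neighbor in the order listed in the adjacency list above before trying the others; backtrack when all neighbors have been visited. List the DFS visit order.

O, T, N, C, J, D, K, M, L, S, I, P, F, E, B, R, H, U, G, Q

Visit O
O → T
T → N
N → C
C → J
J → D
D → K
K → M
M → L
L → S
S → I
I → P
I → F
F → E
E → B
B → R
R → H
B → U
U → G
U → Q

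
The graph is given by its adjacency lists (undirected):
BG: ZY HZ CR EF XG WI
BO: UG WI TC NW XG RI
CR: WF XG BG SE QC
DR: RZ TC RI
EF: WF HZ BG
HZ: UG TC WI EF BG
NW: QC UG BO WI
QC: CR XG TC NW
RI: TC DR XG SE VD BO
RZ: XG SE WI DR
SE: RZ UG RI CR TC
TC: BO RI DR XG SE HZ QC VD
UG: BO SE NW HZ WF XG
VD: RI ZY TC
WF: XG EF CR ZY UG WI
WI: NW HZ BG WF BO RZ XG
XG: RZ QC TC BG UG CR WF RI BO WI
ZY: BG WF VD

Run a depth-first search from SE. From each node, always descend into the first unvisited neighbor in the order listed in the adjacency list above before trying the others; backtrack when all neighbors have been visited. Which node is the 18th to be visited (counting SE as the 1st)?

DR

Visit SE
SE → RZ
RZ → XG
XG → QC
QC → CR
CR → WF
WF → EF
EF → HZ
HZ → UG
UG → BO
BO → WI
WI → NW
WI → BG
BG → ZY
ZY → VD
VD → RI
RI → TC
TC → DR

Visit order: SE, RZ, XG, QC, CR, WF, EF, HZ, UG, BO, WI, NW, BG, ZY, VD, RI, TC, DR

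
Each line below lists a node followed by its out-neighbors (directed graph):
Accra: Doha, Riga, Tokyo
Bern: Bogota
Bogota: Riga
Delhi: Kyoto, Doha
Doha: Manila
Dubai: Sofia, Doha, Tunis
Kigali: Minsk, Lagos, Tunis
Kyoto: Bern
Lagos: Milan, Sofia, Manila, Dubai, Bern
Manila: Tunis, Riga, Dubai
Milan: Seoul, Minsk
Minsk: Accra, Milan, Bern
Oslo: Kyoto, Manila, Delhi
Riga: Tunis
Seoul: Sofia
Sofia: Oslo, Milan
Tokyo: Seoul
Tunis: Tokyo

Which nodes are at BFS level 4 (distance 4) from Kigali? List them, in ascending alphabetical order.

Delhi, Kyoto

Level 0: Kigali
Level 1: Lagos, Minsk, Tunis
Level 2: Accra, Bern, Dubai, Manila, Milan, Sofia, Tokyo
Level 3: Bogota, Doha, Oslo, Riga, Seoul
Level 4: Delhi, Kyoto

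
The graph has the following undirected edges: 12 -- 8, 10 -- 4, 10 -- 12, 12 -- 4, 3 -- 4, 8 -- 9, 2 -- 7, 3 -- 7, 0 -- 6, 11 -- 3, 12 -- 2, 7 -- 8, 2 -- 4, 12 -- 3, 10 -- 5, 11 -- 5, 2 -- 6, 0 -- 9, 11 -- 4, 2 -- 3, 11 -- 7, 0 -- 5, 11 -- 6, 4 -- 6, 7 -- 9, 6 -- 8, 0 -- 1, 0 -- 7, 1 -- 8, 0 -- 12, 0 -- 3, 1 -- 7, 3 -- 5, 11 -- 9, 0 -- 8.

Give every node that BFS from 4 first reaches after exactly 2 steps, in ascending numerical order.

Level 0: 4
Level 1: 2, 3, 6, 10, 11, 12
Level 2: 0, 5, 7, 8, 9
Level 3: 1

0, 5, 7, 8, 9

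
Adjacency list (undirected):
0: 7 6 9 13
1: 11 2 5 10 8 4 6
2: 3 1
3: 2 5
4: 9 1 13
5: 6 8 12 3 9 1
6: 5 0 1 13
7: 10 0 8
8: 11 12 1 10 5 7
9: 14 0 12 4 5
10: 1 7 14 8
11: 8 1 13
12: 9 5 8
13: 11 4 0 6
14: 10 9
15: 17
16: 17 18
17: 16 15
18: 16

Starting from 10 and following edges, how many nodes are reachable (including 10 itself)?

BFS from 10 visits: 10, 14, 8, 7, 1, 9, 12, 11, 5, 0, 6, 4, 2, 13, 3
Reachable nodes: 15 of 19 total.

15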